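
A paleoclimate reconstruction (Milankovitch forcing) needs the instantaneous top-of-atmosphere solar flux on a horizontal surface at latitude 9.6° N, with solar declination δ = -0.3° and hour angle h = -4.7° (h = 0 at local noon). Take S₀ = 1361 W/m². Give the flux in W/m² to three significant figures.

1.34e+03 W/m²

cos θ_z = sin φ sin δ + cos φ cos δ cos h = -0.000873 + 0.982667 = 0.981794.
Flux = S₀ · cos θ_z = 1361 × 0.981794 = 1336 W/m².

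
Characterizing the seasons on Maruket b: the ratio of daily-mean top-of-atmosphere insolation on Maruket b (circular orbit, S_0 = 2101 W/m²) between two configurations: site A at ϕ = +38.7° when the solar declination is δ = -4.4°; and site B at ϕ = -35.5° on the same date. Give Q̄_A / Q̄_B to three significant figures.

— Configuration A (ϕ=+38.7°):
cos h₀ = −tan(+38.7°) tan(-4.400°) = 0.0616, h₀ = 1.5091 rad.
Bracket: h₀ sin ϕ sin δ + cos ϕ cos δ sin h₀ = 1.5091×0.62524×-0.07672 + 0.78043×0.99705×0.99810 = -0.072389 + 0.776649 = 0.704260.
Q̄ = (S_0/π) × [bracket] = (2101/π) × 0.704260 = 470.99 W/m².
— Configuration B (ϕ=-35.5°):
cos h₀ = −tan(-35.5°) tan(-4.400°) = -0.0549, h₀ = 1.6257 rad.
Bracket: h₀ sin ϕ sin δ + cos ϕ cos δ sin h₀ = 1.6257×-0.58070×-0.07672 + 0.81412×0.99705×0.99849 = 0.072427 + 0.810493 = 0.882920.
Q̄ = (S_0/π) × [bracket] = (2101/π) × 0.882920 = 590.47 W/m².
Ratio Q̄_A / Q̄_B = 470.99 / 590.47 = 0.7977.

Q̄_A / Q̄_B ≈ 0.798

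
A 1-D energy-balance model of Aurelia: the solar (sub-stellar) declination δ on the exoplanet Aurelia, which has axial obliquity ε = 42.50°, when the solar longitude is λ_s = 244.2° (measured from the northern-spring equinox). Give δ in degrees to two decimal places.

sin δ = sin ε · sin λ_s = sin 42.50° × sin 244.2° = -0.608247.
δ = arcsin(-0.608247) = -37.46°.

δ = -37.46°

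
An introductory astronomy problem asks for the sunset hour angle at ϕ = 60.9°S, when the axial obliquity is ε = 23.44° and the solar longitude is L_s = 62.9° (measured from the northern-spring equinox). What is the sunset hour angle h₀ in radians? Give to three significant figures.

Solar declination: sin δ = sin ε · sin L_s = sin 23.44° × sin 62.9° = 0.35412, so δ = +20.739°.
cos h₀ = −tan ϕ · tan δ = −tan(-60.9°) × tan(+20.739°) = 0.6803, so h₀ = 0.8226 rad = 47.13°.

h₀ = 0.823 rad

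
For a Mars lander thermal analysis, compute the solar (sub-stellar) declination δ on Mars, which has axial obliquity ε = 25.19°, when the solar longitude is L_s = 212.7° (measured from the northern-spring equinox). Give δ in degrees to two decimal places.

δ = -13.29°

sin δ = sin ε · sin L_s = sin 25.19° × sin 212.7° = -0.229938.
δ = arcsin(-0.229938) = -13.29°.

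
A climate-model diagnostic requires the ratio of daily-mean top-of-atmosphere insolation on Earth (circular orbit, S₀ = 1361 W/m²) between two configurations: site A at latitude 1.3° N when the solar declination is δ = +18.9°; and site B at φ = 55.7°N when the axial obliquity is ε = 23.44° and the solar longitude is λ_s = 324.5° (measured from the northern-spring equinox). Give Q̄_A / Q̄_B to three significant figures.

Q̄_A / Q̄_B ≈ 3.39

— Configuration A (φ=+1.3°):
cos H₀ = −tan(+1.3°) tan(+18.900°) = -0.0078, H₀ = 1.5786 rad.
Bracket: H₀ sin φ sin δ + cos φ cos δ sin H₀ = 1.5786×0.02269×0.32392 + 0.99974×0.94609×0.99997 = 0.011602 + 0.945816 = 0.957418.
Q̄ = (S₀/π) × [bracket] = (1361/π) × 0.957418 = 414.77 W/m².
— Configuration B (φ=+55.7°):
Solar declination: sin δ = sin ε · sin λ_s = sin 23.44° × sin 324.5° = -0.23100, so δ = -13.356°.
cos H₀ = −tan(+55.7°) tan(-13.356°) = 0.3480, H₀ = 1.2153 rad.
Bracket: H₀ sin φ sin δ + cos φ cos δ sin H₀ = 1.2153×0.82610×-0.23100 + 0.56353×0.97295×0.93748 = -0.231915 + 0.514008 = 0.282093.
Q̄ = (S₀/π) × [bracket] = (1361/π) × 0.282093 = 122.21 W/m².
Ratio Q̄_A / Q̄_B = 414.77 / 122.21 = 3.394.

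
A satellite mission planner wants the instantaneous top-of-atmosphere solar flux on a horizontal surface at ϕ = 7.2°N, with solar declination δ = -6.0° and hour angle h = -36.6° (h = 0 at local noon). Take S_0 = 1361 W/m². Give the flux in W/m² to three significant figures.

cos θ_z = sin ϕ sin δ + cos ϕ cos δ cos h = -0.013101 + 0.792124 = 0.779023.
Flux = S_0 · cos θ_z = 1361 × 0.779023 = 1060 W/m².

1.06e+03 W/m²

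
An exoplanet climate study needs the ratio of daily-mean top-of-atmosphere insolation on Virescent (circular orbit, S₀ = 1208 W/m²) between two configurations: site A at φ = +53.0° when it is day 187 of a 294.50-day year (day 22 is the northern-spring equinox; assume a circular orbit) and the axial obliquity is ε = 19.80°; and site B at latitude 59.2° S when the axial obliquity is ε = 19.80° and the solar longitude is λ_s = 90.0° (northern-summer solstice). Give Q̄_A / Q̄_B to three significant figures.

— Configuration A (φ=+53.0°):
Solar longitude: λ_s = 360° × (187 − 22)/294.50 = 201.698°.
sin δ = sin 19.80° × sin 201.698° = -0.12524, so δ = -7.194°.
cos H₀ = −tan(+53.0°) tan(-7.194°) = 0.1675, H₀ = 1.4025 rad.
Bracket: H₀ sin φ sin δ + cos φ cos δ sin H₀ = 1.4025×0.79864×-0.12524 + 0.60182×0.99213×0.98587 = -0.140280 + 0.588647 = 0.448367.
Q̄ = (S₀/π) × [bracket] = (1208/π) × 0.448367 = 172.41 W/m².
— Configuration B (φ=-59.2°):
Solar declination: sin δ = sin ε · sin λ_s = sin 19.80° × sin 90.0° = 0.33874, so δ = +19.800°.
cos H₀ = −tan(-59.2°) tan(+19.800°) = 0.6039, H₀ = 0.9224 rad.
Bracket: H₀ sin φ sin δ + cos φ cos δ sin H₀ = 0.9224×-0.85896×0.33874 + 0.51204×0.94088×0.79703 = -0.268385 + 0.383984 = 0.115599.
Q̄ = (S₀/π) × [bracket] = (1208/π) × 0.115599 = 44.450 W/m².
Ratio Q̄_A / Q̄_B = 172.41 / 44.450 = 3.879.

Q̄_A / Q̄_B ≈ 3.88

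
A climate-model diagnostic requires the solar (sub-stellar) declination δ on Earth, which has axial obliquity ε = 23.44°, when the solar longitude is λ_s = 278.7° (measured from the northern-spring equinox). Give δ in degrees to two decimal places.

sin δ = sin ε · sin λ_s = sin 23.44° × sin 278.7° = -0.393212.
δ = arcsin(-0.393212) = -23.15°.

δ = -23.15°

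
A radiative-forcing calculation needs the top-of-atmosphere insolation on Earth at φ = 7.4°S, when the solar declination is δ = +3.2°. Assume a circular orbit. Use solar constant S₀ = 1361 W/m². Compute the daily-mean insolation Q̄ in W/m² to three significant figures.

Q̄ ≈ 424 W/m²

cos H₀ = −tan(-7.4°) tan(+3.200°) = 0.0073, H₀ = 1.5635 rad.
Bracket: H₀ sin φ sin δ + cos φ cos δ sin H₀ = 1.5635×-0.12880×0.05582 + 0.99167×0.99844×0.99997 = -0.011241 + 0.990093 = 0.978852.
Q̄ = (S₀/π) × [bracket] = (1361/π) × 0.978852 = 424.1 W/m².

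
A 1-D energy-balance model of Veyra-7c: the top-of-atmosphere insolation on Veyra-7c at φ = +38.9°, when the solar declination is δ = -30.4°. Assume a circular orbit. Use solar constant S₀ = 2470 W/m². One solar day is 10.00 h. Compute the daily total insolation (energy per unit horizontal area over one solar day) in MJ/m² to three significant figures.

cos H₀ = −tan(+38.9°) tan(-30.400°) = 0.4734, H₀ = 1.0776 rad.
Bracket: H₀ sin φ sin δ + cos φ cos δ sin H₀ = 1.0776×0.62796×-0.50603 + 0.77824×0.86251×0.88085 = -0.342425 + 0.591262 = 0.248837.
Q̄ = (S₀/π) × [bracket] = (2470/π) × 0.248837 = 195.64 W/m².
Daily total = Q̄ × 10.00 h × 3600 s/h = 195.64 × 10.00 × 3600 / 10⁶ = 7.043 MJ/m².

7.04 MJ/m²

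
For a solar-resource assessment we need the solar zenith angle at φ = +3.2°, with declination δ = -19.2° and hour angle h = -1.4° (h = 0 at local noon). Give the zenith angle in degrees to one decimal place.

cos θ_z = sin φ sin δ + cos φ cos δ cos h = -0.018358 + 0.942622 = 0.924264.
θ_z = arccos(0.924264) = 22.4°.

θ_z = 22.4°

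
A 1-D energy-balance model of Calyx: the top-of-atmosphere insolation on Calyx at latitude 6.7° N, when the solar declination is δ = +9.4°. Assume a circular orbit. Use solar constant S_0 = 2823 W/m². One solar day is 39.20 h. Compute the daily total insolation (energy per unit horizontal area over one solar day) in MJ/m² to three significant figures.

128 MJ/m²

cos h₀ = −tan(+6.7°) tan(+9.400°) = -0.0194, h₀ = 1.5902 rad.
Bracket: h₀ sin ϕ sin δ + cos ϕ cos δ sin h₀ = 1.5902×0.11667×0.16333 + 0.99317×0.98657×0.99981 = 0.030302 + 0.979646 = 1.009948.
Q̄ = (S_0/π) × [bracket] = (2823/π) × 1.009948 = 907.53 W/m².
Daily total = Q̄ × 39.20 h × 3600 s/h = 907.53 × 39.20 × 3600 / 10⁶ = 128.1 MJ/m².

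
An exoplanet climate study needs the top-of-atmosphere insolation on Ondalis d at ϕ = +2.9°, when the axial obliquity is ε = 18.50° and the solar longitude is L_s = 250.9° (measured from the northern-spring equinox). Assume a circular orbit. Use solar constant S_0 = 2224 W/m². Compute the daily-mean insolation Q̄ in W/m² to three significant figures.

Q̄ ≈ 658 W/m²

Solar declination: sin δ = sin ε · sin L_s = sin 18.50° × sin 250.9° = -0.29984, so δ = -17.448°.
cos h₀ = −tan(+2.9°) tan(-17.448°) = 0.0159, h₀ = 1.5549 rad.
Bracket: h₀ sin ϕ sin δ + cos ϕ cos δ sin h₀ = 1.5549×0.05059×-0.29984 + 0.99872×0.95399×0.99987 = -0.023586 + 0.952645 = 0.929059.
Q̄ = (S_0/π) × [bracket] = (2224/π) × 0.929059 = 657.7 W/m².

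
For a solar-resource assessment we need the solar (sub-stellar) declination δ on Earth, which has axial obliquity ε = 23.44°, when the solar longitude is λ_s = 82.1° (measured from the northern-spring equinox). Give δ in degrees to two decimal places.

sin δ = sin ε · sin λ_s = sin 23.44° × sin 82.1° = 0.394013.
δ = arcsin(0.394013) = +23.20°.

δ = +23.20°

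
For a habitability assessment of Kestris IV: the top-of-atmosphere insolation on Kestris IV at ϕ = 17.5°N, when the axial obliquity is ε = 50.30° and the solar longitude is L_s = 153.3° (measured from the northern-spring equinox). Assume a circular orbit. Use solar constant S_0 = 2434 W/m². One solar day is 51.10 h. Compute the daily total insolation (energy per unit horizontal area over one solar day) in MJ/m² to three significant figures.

Solar declination: sin δ = sin ε · sin L_s = sin 50.30° × sin 153.3° = 0.34571, so δ = +20.225°.
cos h₀ = −tan(+17.5°) tan(+20.225°) = -0.1162, h₀ = 1.6872 rad.
Bracket: h₀ sin ϕ sin δ + cos ϕ cos δ sin h₀ = 1.6872×0.30071×0.34571 + 0.95372×0.93834×0.99323 = 0.175399 + 0.888855 = 1.064254.
Q̄ = (S_0/π) × [bracket] = (2434/π) × 1.064254 = 824.55 W/m².
Daily total = Q̄ × 51.10 h × 3600 s/h = 824.55 × 51.10 × 3600 / 10⁶ = 151.7 MJ/m².

152 MJ/m²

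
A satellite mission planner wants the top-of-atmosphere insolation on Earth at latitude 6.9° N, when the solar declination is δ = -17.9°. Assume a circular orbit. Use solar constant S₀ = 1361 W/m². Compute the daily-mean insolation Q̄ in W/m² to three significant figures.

cos H₀ = −tan(+6.9°) tan(-17.900°) = 0.0391, H₀ = 1.5317 rad.
Bracket: H₀ sin φ sin δ + cos φ cos δ sin H₀ = 1.5317×0.12014×-0.30736 + 0.99276×0.95159×0.99924 = -0.056560 + 0.943983 = 0.887423.
Q̄ = (S₀/π) × [bracket] = (1361/π) × 0.887423 = 384.4 W/m².

Q̄ ≈ 384 W/m²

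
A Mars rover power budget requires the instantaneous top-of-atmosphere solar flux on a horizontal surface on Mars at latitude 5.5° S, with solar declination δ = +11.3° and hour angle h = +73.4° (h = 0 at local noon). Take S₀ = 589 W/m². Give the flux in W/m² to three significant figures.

153 W/m²

cos θ_z = sin φ sin δ + cos φ cos δ cos h = -0.018781 + 0.278860 = 0.260079.
Flux = S₀ · cos θ_z = 589 × 0.260079 = 153.2 W/m².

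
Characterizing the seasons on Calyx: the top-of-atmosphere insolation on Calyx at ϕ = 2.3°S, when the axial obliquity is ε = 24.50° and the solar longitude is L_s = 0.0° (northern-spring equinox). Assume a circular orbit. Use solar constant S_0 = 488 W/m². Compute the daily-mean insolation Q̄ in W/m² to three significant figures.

Solar declination: sin δ = sin ε · sin L_s = sin 24.50° × sin 0.0° = 0.00000, so δ = +0.000°.
cos h₀ = −tan(-2.3°) tan(+0.000°) = 0.0000, h₀ = 1.5708 rad.
Bracket: h₀ sin ϕ sin δ + cos ϕ cos δ sin h₀ = 1.5708×-0.04013×0.00000 + 0.99919×1.00000×1.00000 = -0.000000 + 0.999190 = 0.999190.
Q̄ = (S_0/π) × [bracket] = (488/π) × 0.999190 = 155.2 W/m².

Q̄ ≈ 155 W/m²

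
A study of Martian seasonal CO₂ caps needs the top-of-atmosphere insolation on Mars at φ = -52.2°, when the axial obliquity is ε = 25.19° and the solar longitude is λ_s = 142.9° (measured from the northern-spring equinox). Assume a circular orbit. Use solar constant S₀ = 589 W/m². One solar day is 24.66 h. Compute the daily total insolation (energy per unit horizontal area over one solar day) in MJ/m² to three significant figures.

Solar declination: sin δ = sin ε · sin λ_s = sin 25.19° × sin 142.9° = 0.25674, so δ = +14.877°.
cos H₀ = −tan(-52.2°) tan(+14.877°) = 0.3425, H₀ = 1.2213 rad.
Bracket: H₀ sin φ sin δ + cos φ cos δ sin H₀ = 1.2213×-0.79016×0.25674 + 0.61291×0.96648×0.93953 = -0.247760 + 0.556545 = 0.308785.
Q̄ = (S₀/π) × [bracket] = (589/π) × 0.308785 = 57.892 W/m².
Daily total = Q̄ × 24.66 h × 3600 s/h = 57.892 × 24.66 × 3600 / 10⁶ = 5.139 MJ/m².

5.14 MJ/m²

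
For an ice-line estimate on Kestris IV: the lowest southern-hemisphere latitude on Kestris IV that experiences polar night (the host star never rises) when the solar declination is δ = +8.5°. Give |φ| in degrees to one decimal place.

Polar night requires cos H₀ = −tan φ tan δ ≥ 1, i.e. tan φ tan δ ≤ −1.
The boundary is |tan φ| · |tan δ| = 1, so |φ| = 90° − |δ| = 90° − 8.5° = 81.5° in the southern hemisphere.

|φ| = 81.5°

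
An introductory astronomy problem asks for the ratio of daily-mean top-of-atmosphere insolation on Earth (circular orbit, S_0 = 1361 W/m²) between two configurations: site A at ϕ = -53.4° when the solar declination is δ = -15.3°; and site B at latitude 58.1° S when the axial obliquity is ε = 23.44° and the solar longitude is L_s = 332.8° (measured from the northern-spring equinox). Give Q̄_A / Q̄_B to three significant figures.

Q̄_A / Q̄_B ≈ 1.21

— Configuration A (ϕ=-53.4°):
cos h₀ = −tan(-53.4°) tan(-15.300°) = -0.3684, h₀ = 1.9480 rad.
Bracket: h₀ sin ϕ sin δ + cos ϕ cos δ sin h₀ = 1.9480×-0.80282×-0.26387 + 0.59622×0.96456×0.92968 = 0.412665 + 0.534650 = 0.947315.
Q̄ = (S_0/π) × [bracket] = (1361/π) × 0.947315 = 410.40 W/m².
— Configuration B (ϕ=-58.1°):
Solar declination: sin δ = sin ε · sin L_s = sin 23.44° × sin 332.8° = -0.18183, so δ = -10.476°.
cos h₀ = −tan(-58.1°) tan(-10.476°) = -0.2971, h₀ = 1.8724 rad.
Bracket: h₀ sin ϕ sin δ + cos ϕ cos δ sin h₀ = 1.8724×-0.84897×-0.18183 + 0.52844×0.98333×0.95486 = 0.289039 + 0.496175 = 0.785214.
Q̄ = (S_0/π) × [bracket] = (1361/π) × 0.785214 = 340.17 W/m².
Ratio Q̄_A / Q̄_B = 410.40 / 340.17 = 1.206.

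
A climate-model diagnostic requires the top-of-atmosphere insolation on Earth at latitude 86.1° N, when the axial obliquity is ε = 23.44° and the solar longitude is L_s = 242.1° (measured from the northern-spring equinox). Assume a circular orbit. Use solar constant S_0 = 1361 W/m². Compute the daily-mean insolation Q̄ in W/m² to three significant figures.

Q̄ ≈ 0.00 W/m²

Solar declination: sin δ = sin ε · sin L_s = sin 23.44° × sin 242.1° = -0.35155, so δ = -20.582°.
cos h₀ = −tan(+86.1°) tan(-20.582°) = 5.5084 ≥ 1 ⇒ polar night, h₀ = 0 and Q̄ = 0.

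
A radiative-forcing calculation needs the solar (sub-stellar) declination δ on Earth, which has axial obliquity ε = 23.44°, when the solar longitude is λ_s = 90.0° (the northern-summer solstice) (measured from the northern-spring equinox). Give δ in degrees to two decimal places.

sin δ = sin ε · sin λ_s = sin 23.44° × sin 90.0° = 0.397789.
δ = arcsin(0.397789) = +23.44°.

δ = +23.44°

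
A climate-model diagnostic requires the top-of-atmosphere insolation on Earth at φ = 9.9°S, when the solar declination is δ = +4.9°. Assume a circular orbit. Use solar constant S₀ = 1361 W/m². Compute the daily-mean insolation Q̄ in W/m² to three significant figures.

cos H₀ = −tan(-9.9°) tan(+4.900°) = 0.0150, H₀ = 1.5558 rad.
Bracket: H₀ sin φ sin δ + cos φ cos δ sin H₀ = 1.5558×-0.17193×0.08542 + 0.98511×0.99635×0.99989 = -0.022849 + 0.981406 = 0.958557.
Q̄ = (S₀/π) × [bracket] = (1361/π) × 0.958557 = 415.3 W/m².

Q̄ ≈ 415 W/m²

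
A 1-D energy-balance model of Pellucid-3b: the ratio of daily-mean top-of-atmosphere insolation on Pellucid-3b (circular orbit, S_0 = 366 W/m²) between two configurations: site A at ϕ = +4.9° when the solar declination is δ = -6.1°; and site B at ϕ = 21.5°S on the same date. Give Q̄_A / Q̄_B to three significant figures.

Q̄_A / Q̄_B ≈ 0.989

— Configuration A (ϕ=+4.9°):
cos h₀ = −tan(+4.9°) tan(-6.100°) = 0.0092, h₀ = 1.5616 rad.
Bracket: h₀ sin ϕ sin δ + cos ϕ cos δ sin h₀ = 1.5616×0.08542×-0.10626 + 0.99635×0.99434×0.99996 = -0.014174 + 0.990671 = 0.976497.
Q̄ = (S_0/π) × [bracket] = (366/π) × 0.976497 = 113.76 W/m².
— Configuration B (ϕ=-21.5°):
cos h₀ = −tan(-21.5°) tan(-6.100°) = -0.0421, h₀ = 1.6129 rad.
Bracket: h₀ sin ϕ sin δ + cos ϕ cos δ sin h₀ = 1.6129×-0.36650×-0.10626 + 0.93042×0.99434×0.99911 = 0.062813 + 0.924330 = 0.987143.
Q̄ = (S_0/π) × [bracket] = (366/π) × 0.987143 = 115.00 W/m².
Ratio Q̄_A / Q̄_B = 113.76 / 115.00 = 0.9892.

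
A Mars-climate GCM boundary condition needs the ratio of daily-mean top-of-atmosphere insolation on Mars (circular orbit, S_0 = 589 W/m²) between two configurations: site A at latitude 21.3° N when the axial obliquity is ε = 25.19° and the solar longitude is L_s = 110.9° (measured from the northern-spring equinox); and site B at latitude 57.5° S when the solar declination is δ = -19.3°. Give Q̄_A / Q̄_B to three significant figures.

— Configuration A (ϕ=+21.3°):
Solar declination: sin δ = sin ε · sin L_s = sin 25.19° × sin 110.9° = 0.39762, so δ = +23.429°.
cos h₀ = −tan(+21.3°) tan(+23.429°) = -0.1690, h₀ = 1.7406 rad.
Bracket: h₀ sin ϕ sin δ + cos ϕ cos δ sin h₀ = 1.7406×0.36325×0.39762 + 0.93169×0.91755×0.98562 = 0.251404 + 0.842579 = 1.093983.
Q̄ = (S_0/π) × [bracket] = (589/π) × 1.093983 = 205.10 W/m².
— Configuration B (ϕ=-57.5°):
cos h₀ = −tan(-57.5°) tan(-19.300°) = -0.5497, h₀ = 2.1528 rad.
Bracket: h₀ sin ϕ sin δ + cos ϕ cos δ sin h₀ = 2.1528×-0.84339×-0.33051 + 0.53730×0.94380×0.83536 = 0.600090 + 0.423614 = 1.023704.
Q̄ = (S_0/π) × [bracket] = (589/π) × 1.023704 = 191.93 W/m².
Ratio Q̄_A / Q̄_B = 205.10 / 191.93 = 1.069.

Q̄_A / Q̄_B ≈ 1.07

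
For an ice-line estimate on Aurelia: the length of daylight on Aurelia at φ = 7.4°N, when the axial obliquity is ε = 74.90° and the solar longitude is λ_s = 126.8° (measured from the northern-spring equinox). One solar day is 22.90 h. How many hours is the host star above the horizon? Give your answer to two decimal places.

Solar declination: sin δ = sin ε · sin λ_s = sin 74.90° × sin 126.8° = 0.77308, so δ = +50.632°.
cos H₀ = −tan φ · tan δ = −tan(+7.4°) × tan(+50.632°) = -0.1583, so H₀ = 1.7298 rad = 99.11°.
Daylight = 2H₀/(2π) × 22.90 h = (1.7298/π) × 22.90 = 12.61 h.

12.61 h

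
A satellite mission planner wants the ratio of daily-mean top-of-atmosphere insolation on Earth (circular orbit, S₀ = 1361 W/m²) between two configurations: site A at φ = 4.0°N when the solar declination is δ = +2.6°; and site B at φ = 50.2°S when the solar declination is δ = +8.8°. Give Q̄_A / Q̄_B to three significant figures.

— Configuration A (φ=+4.0°):
cos H₀ = −tan(+4.0°) tan(+2.600°) = -0.0032, H₀ = 1.5740 rad.
Bracket: H₀ sin φ sin δ + cos φ cos δ sin H₀ = 1.5740×0.06976×0.04536 + 0.99756×0.99897×0.99999 = 0.004981 + 0.996523 = 1.001504.
Q̄ = (S₀/π) × [bracket] = (1361/π) × 1.001504 = 433.87 W/m².
— Configuration B (φ=-50.2°):
cos H₀ = −tan(-50.2°) tan(+8.800°) = 0.1858, H₀ = 1.3839 rad.
Bracket: H₀ sin φ sin δ + cos φ cos δ sin H₀ = 1.3839×-0.76828×0.15299 + 0.64011×0.98823×0.98259 = -0.162662 + 0.621563 = 0.458901.
Q̄ = (S₀/π) × [bracket] = (1361/π) × 0.458901 = 198.80 W/m².
Ratio Q̄_A / Q̄_B = 433.87 / 198.80 = 2.182.

Q̄_A / Q̄_B ≈ 2.18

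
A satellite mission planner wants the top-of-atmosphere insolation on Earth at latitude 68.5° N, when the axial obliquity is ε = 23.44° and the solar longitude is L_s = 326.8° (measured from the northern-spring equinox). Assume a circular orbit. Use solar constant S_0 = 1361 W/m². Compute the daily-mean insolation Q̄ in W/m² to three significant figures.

Q̄ ≈ 42.7 W/m²

Solar declination: sin δ = sin ε · sin L_s = sin 23.44° × sin 326.8° = -0.21781, so δ = -12.581°.
cos h₀ = −tan(+68.5°) tan(-12.581°) = 0.5666, h₀ = 0.9685 rad.
Bracket: h₀ sin ϕ sin δ + cos ϕ cos δ sin h₀ = 0.9685×0.93042×-0.21781 + 0.36650×0.97599×0.82402 = -0.196271 + 0.294752 = 0.098481.
Q̄ = (S_0/π) × [bracket] = (1361/π) × 0.098481 = 42.66 W/m².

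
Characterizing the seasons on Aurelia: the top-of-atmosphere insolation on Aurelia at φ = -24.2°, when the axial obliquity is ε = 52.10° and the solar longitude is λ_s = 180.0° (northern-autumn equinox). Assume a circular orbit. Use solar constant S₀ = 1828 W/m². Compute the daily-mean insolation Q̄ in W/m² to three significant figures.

Solar declination: sin δ = sin ε · sin λ_s = sin 52.10° × sin 180.0° = 0.00000, so δ = +0.000°.
cos H₀ = −tan(-24.2°) tan(+0.000°) = 0.0000, H₀ = 1.5708 rad.
Bracket: H₀ sin φ sin δ + cos φ cos δ sin H₀ = 1.5708×-0.40992×0.00000 + 0.91212×1.00000×1.00000 = -0.000000 + 0.912120 = 0.912120.
Q̄ = (S₀/π) × [bracket] = (1828/π) × 0.912120 = 530.7 W/m².

Q̄ ≈ 531 W/m²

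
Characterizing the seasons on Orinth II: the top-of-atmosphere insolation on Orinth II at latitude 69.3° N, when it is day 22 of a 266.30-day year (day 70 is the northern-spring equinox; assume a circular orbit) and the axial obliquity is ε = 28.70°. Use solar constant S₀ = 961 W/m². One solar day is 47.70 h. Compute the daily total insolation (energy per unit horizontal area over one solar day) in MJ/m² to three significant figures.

Solar longitude: λ_s = 360° × (22 − 70)/266.30 = -64.889°, i.e. -64.889° + 360° = 295.111°.
sin δ = sin 28.70° × sin 295.111° = -0.43484, so δ = -25.775°.
cos H₀ = −tan(+69.3°) tan(-25.775°) = 1.2779 ≥ 1 ⇒ polar night, H₀ = 0 and Q̄ = 0.
Daily total = Q̄ × 47.70 h × 3600 s/h = 0.00 MJ/m².

0.00 MJ/m²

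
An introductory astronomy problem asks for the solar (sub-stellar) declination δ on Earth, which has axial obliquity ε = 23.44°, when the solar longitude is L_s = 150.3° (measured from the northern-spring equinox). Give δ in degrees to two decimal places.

sin δ = sin ε · sin L_s = sin 23.44° × sin 150.3° = 0.197088.
δ = arcsin(0.197088) = +11.37°.

δ = +11.37°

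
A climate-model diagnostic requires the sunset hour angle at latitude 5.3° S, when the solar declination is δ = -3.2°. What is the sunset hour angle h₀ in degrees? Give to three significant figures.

cos h₀ = −tan ϕ · tan δ = −tan(-5.3°) × tan(-3.200°) = -0.0052, so h₀ = 1.5760 rad = 90.30°.

h₀ = 90.3°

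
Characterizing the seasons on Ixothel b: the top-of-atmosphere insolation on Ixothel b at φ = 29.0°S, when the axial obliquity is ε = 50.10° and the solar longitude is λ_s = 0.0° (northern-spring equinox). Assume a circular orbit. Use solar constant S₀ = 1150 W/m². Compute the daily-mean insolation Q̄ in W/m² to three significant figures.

Q̄ ≈ 320 W/m²

Solar declination: sin δ = sin ε · sin λ_s = sin 50.10° × sin 0.0° = 0.00000, so δ = +0.000°.
cos H₀ = −tan(-29.0°) tan(+0.000°) = 0.0000, H₀ = 1.5708 rad.
Bracket: H₀ sin φ sin δ + cos φ cos δ sin H₀ = 1.5708×-0.48481×0.00000 + 0.87462×1.00000×1.00000 = -0.000000 + 0.874620 = 0.874620.
Q̄ = (S₀/π) × [bracket] = (1150/π) × 0.874620 = 320.2 W/m².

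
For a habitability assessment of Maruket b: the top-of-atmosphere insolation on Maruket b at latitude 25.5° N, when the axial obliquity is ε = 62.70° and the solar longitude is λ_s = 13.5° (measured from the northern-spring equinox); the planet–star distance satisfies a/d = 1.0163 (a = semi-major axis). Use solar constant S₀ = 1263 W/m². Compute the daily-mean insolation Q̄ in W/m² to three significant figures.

Q̄ ≈ 427 W/m²

Solar declination: sin δ = sin ε · sin λ_s = sin 62.70° × sin 13.5° = 0.20744, so δ = +11.973°.
cos H₀ = −tan(+25.5°) tan(+11.973°) = -0.1011, H₀ = 1.6721 rad.
Bracket: H₀ sin φ sin δ + cos φ cos δ sin H₀ = 1.6721×0.43051×0.20744 + 0.90259×0.97825×0.99487 = 0.149327 + 0.878429 = 1.027756.
Inverse-square distance factor (a/d)² = 1.0163² = 1.032866.
Q̄ = (S₀/π) × 1.032866 × [bracket] = (1263/π) × 1.032866 × 1.027756 = 426.8 W/m².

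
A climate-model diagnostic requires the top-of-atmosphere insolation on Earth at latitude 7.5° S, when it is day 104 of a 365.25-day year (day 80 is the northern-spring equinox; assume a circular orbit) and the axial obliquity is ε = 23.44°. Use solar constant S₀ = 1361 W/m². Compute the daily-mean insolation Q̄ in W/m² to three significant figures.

Q̄ ≈ 410 W/m²

Solar longitude: λ_s = 360° × (104 − 80)/365.25 = 23.655°.
sin δ = sin 23.44° × sin 23.655° = 0.15960, so δ = +9.184°.
cos H₀ = −tan(-7.5°) tan(+9.184°) = 0.0213, H₀ = 1.5495 rad.
Bracket: H₀ sin φ sin δ + cos φ cos δ sin H₀ = 1.5495×-0.13053×0.15960 + 0.99144×0.98718×0.99977 = -0.032280 + 0.978505 = 0.946225.
Q̄ = (S₀/π) × [bracket] = (1361/π) × 0.946225 = 409.9 W/m².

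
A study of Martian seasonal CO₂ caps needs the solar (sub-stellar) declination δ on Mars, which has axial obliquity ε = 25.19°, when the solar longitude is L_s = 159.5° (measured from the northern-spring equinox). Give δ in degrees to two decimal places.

δ = +8.57°

sin δ = sin ε · sin L_s = sin 25.19° × sin 159.5° = 0.149056.
δ = arcsin(0.149056) = +8.57°.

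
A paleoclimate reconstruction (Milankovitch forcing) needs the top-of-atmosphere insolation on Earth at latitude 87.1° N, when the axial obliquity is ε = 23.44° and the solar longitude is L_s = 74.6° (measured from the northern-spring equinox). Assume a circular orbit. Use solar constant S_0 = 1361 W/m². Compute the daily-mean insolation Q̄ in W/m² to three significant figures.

Q̄ ≈ 521 W/m²

Solar declination: sin δ = sin ε · sin L_s = sin 23.44° × sin 74.6° = 0.38351, so δ = +22.551°.
cos h₀ = −tan(+87.1°) tan(+22.551°) = -8.1973 ≤ −1 ⇒ polar day, h₀ = π.
Bracket: h₀ sin ϕ sin δ + cos ϕ cos δ sin h₀ = 3.1416×0.99872×0.38351 + 0.05059×0.92354×0.00000 = 1.203293 + 0.000000 = 1.203293.
Q̄ = (S_0/π) × [bracket] = (1361/π) × 1.203293 = 521.3 W/m².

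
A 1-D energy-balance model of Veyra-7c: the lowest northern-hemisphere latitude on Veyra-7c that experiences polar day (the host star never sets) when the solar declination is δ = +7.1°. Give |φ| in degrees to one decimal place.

|φ| = 82.9°

Polar day requires cos H₀ = −tan φ tan δ ≤ −1, i.e. tan φ tan δ ≥ 1.
The boundary is |tan φ| · |tan δ| = 1, so |φ| = 90° − |δ| = 90° − 7.1° = 82.9° in the northern hemisphere.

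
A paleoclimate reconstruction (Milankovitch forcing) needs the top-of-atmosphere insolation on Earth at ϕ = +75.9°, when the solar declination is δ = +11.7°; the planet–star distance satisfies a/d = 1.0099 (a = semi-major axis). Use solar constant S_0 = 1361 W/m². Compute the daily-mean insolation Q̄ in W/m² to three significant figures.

cos h₀ = −tan(+75.9°) tan(+11.700°) = -0.8245, h₀ = 2.5400 rad.
Bracket: h₀ sin ϕ sin δ + cos ϕ cos δ sin h₀ = 2.5400×0.96987×0.20279 + 0.24362×0.97922×0.56592 = 0.499567 + 0.135005 = 0.634572.
Inverse-square distance factor (a/d)² = 1.0099² = 1.019898.
Q̄ = (S_0/π) × 1.019898 × [bracket] = (1361/π) × 1.019898 × 0.634572 = 280.4 W/m².

Q̄ ≈ 280 W/m²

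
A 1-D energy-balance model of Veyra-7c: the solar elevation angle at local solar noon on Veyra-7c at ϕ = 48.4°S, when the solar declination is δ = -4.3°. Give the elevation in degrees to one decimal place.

At local noon the hour angle is zero, so the zenith angle equals |ϕ − δ| = |-48.4° − (-4.300°)| = 44.100°.
Elevation = 90° − 44.100° = 45.9°.

45.9°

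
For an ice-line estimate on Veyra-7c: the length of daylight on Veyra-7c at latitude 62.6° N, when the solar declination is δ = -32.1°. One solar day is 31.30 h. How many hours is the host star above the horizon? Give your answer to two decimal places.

cos H₀ = −tan φ · tan δ = 1.2102 ≥ 1, so the host star never rises (polar night) and H₀ = 0.
Daylight = 2H₀/(2π) × 31.30 h = (0.0000/π) × 31.30 = 0.00 h.

0.00 h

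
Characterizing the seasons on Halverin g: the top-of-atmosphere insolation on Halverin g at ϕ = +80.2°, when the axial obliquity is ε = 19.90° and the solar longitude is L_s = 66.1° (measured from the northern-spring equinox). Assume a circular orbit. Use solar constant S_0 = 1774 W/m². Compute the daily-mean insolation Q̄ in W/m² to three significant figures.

Solar declination: sin δ = sin ε · sin L_s = sin 19.90° × sin 66.1° = 0.31119, so δ = +18.131°.
cos h₀ = −tan(+80.2°) tan(+18.131°) = -1.8957 ≤ −1 ⇒ polar day, h₀ = π.
Bracket: h₀ sin ϕ sin δ + cos ϕ cos δ sin h₀ = 3.1416×0.98541×0.31119 + 0.17021×0.95035×0.00000 = 0.963371 + 0.000000 = 0.963371.
Q̄ = (S_0/π) × [bracket] = (1774/π) × 0.963371 = 544.0 W/m².

Q̄ ≈ 544 W/m²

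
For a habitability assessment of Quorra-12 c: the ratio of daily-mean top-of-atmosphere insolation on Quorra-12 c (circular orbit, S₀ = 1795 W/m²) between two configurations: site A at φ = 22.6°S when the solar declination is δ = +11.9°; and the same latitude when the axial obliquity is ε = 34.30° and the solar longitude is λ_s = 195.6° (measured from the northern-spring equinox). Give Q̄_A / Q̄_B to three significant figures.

— Configuration A (φ=-22.6°):
cos H₀ = −tan(-22.6°) tan(+11.900°) = 0.0877, H₀ = 1.4830 rad.
Bracket: H₀ sin φ sin δ + cos φ cos δ sin H₀ = 1.4830×-0.38430×0.20620 + 0.92321×0.97851×0.99615 = -0.117517 + 0.899892 = 0.782375.
Q̄ = (S₀/π) × [bracket] = (1795/π) × 0.782375 = 447.02 W/m².
— Configuration B (φ=-22.6°):
Solar declination: sin δ = sin ε · sin λ_s = sin 34.30° × sin 195.6° = -0.15154, so δ = -8.716°.
cos H₀ = −tan(-22.6°) tan(-8.716°) = -0.0638, H₀ = 1.6347 rad.
Bracket: H₀ sin φ sin δ + cos φ cos δ sin H₀ = 1.6347×-0.38430×-0.15154 + 0.92321×0.98845×0.99796 = 0.095200 + 0.910685 = 1.005885.
Q̄ = (S₀/π) × [bracket] = (1795/π) × 1.005885 = 574.73 W/m².
Ratio Q̄_A / Q̄_B = 447.02 / 574.73 = 0.7778.

Q̄_A / Q̄_B ≈ 0.778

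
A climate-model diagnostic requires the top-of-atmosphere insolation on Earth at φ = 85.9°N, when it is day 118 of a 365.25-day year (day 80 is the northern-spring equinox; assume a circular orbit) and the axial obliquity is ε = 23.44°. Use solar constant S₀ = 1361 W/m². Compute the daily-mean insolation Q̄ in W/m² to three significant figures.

Q̄ ≈ 328 W/m²

Solar longitude: λ_s = 360° × (118 − 80)/365.25 = 37.454°.
sin δ = sin 23.44° × sin 37.454° = 0.24190, so δ = +13.999°.
cos H₀ = −tan(+85.9°) tan(+13.999°) = -3.4780 ≤ −1 ⇒ polar day, H₀ = π.
Bracket: H₀ sin φ sin δ + cos φ cos δ sin H₀ = 3.1416×0.99744×0.24190 + 0.07150×0.97030×0.00000 = 0.758008 + 0.000000 = 0.758008.
Q̄ = (S₀/π) × [bracket] = (1361/π) × 0.758008 = 328.4 W/m².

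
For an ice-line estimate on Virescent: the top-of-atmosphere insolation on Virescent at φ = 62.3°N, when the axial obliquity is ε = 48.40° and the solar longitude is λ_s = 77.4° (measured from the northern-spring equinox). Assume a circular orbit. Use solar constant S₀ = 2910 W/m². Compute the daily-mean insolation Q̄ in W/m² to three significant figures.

Solar declination: sin δ = sin ε · sin λ_s = sin 48.40° × sin 77.4° = 0.72979, so δ = +46.869°.
cos H₀ = −tan(+62.3°) tan(+46.869°) = -2.0332 ≤ −1 ⇒ polar day, H₀ = π.
Bracket: H₀ sin φ sin δ + cos φ cos δ sin H₀ = 3.1416×0.88539×0.72979 + 0.46484×0.68367×0.00000 = 2.029941 + 0.000000 = 2.029941.
Q̄ = (S₀/π) × [bracket] = (2910/π) × 2.029941 = 1880 W/m².

Q̄ ≈ 1.88e+03 W/m²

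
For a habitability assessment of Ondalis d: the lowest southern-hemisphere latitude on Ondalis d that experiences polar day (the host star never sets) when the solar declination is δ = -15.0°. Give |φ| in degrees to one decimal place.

Polar day requires cos H₀ = −tan φ tan δ ≤ −1, i.e. tan φ tan δ ≥ 1.
The boundary is |tan φ| · |tan δ| = 1, so |φ| = 90° − |δ| = 90° − 15.0° = 75.0° in the southern hemisphere.

|φ| = 75.0°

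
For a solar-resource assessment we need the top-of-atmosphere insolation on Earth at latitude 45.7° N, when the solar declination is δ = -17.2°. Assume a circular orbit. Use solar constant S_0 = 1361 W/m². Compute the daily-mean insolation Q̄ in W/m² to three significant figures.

cos h₀ = −tan(+45.7°) tan(-17.200°) = 0.3172, h₀ = 1.2480 rad.
Bracket: h₀ sin ϕ sin δ + cos ϕ cos δ sin h₀ = 1.2480×0.71569×-0.29571 + 0.69842×0.95528×0.94836 = -0.264123 + 0.632733 = 0.368610.
Q̄ = (S_0/π) × [bracket] = (1361/π) × 0.368610 = 159.7 W/m².

Q̄ ≈ 160 W/m²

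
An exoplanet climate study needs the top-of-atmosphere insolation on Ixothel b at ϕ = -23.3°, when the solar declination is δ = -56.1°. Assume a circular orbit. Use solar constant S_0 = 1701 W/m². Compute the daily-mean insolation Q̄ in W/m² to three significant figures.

Q̄ ≈ 616 W/m²

cos h₀ = −tan(-23.3°) tan(-56.100°) = -0.6409, h₀ = 2.2665 rad.
Bracket: h₀ sin ϕ sin δ + cos ϕ cos δ sin h₀ = 2.2665×-0.39555×-0.83001 + 0.91845×0.55775×0.76762 = 0.744116 + 0.393225 = 1.137341.
Q̄ = (S_0/π) × [bracket] = (1701/π) × 1.137341 = 615.8 W/m².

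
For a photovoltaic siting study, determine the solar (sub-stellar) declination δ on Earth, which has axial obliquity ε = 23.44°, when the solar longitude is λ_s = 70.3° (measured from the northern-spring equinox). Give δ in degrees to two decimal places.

δ = +21.99°

sin δ = sin ε · sin λ_s = sin 23.44° × sin 70.3° = 0.374506.
δ = arcsin(0.374506) = +21.99°.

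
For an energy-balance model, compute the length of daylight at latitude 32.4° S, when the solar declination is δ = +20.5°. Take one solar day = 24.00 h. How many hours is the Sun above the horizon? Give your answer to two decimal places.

10.17 h

cos H₀ = −tan φ · tan δ = −tan(-32.4°) × tan(+20.500°) = 0.2373, so H₀ = 1.3312 rad = 76.27°.
Daylight = 2H₀/(2π) × 24.00 h = (1.3312/π) × 24.00 = 10.17 h.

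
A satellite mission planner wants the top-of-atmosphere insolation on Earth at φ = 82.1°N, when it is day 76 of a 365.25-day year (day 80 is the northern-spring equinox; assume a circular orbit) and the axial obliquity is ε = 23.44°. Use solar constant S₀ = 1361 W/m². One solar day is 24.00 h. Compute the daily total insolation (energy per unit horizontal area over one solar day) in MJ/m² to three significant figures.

3.65 MJ/m²

Solar longitude: λ_s = 360° × (76 − 80)/365.25 = -3.943°, i.e. -3.943° + 360° = 356.057°.
sin δ = sin 23.44° × sin 356.057° = -0.02735, so δ = -1.567°.
cos H₀ = −tan(+82.1°) tan(-1.567°) = 0.1972, H₀ = 1.3723 rad.
Bracket: H₀ sin φ sin δ + cos φ cos δ sin H₀ = 1.3723×0.99051×-0.02735 + 0.13744×0.99963×0.98037 = -0.037176 + 0.134692 = 0.097516.
Q̄ = (S₀/π) × [bracket] = (1361/π) × 0.097516 = 42.246 W/m².
Daily total = Q̄ × 24.00 h × 3600 s/h = 42.246 × 24.00 × 3600 / 10⁶ = 3.650 MJ/m².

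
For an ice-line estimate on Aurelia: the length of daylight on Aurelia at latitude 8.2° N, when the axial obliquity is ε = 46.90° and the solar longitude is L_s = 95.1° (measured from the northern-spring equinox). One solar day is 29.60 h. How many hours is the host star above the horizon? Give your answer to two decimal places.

Solar declination: sin δ = sin ε · sin L_s = sin 46.90° × sin 95.1° = 0.72727, so δ = +46.658°.
cos h₀ = −tan ϕ · tan δ = −tan(+8.2°) × tan(+46.658°) = -0.1527, so h₀ = 1.7241 rad = 98.78°.
Daylight = 2h₀/(2π) × 29.60 h = (1.7241/π) × 29.60 = 16.24 h.

16.24 h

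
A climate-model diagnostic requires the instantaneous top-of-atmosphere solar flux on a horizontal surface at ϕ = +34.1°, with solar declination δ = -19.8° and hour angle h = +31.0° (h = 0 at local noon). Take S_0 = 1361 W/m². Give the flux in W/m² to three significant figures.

650 W/m²

cos θ_z = sin ϕ sin δ + cos ϕ cos δ cos h = -0.189910 + 0.667824 = 0.477914.
Flux = S_0 · cos θ_z = 1361 × 0.477914 = 650.4 W/m².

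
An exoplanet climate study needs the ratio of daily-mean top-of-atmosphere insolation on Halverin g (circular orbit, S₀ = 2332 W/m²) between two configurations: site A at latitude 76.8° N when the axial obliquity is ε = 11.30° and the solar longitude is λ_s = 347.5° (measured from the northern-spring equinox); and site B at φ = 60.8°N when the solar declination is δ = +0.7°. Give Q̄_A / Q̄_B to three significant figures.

— Configuration A (φ=+76.8°):
Solar declination: sin δ = sin ε · sin λ_s = sin 11.30° × sin 347.5° = -0.04241, so δ = -2.431°.
cos H₀ = −tan(+76.8°) tan(-2.431°) = 0.1810, H₀ = 1.3888 rad.
Bracket: H₀ sin φ sin δ + cos φ cos δ sin H₀ = 1.3888×0.97358×-0.04241 + 0.22835×0.99910×0.98349 = -0.057343 + 0.224378 = 0.167035.
Q̄ = (S₀/π) × [bracket] = (2332/π) × 0.167035 = 123.99 W/m².
— Configuration B (φ=+60.8°):
cos H₀ = −tan(+60.8°) tan(+0.700°) = -0.0219, H₀ = 1.5927 rad.
Bracket: H₀ sin φ sin δ + cos φ cos δ sin H₀ = 1.5927×0.87292×0.01222 + 0.48786×0.99993×0.99976 = 0.016989 + 0.487709 = 0.504698.
Q̄ = (S₀/π) × [bracket] = (2332/π) × 0.504698 = 374.64 W/m².
Ratio Q̄_A / Q̄_B = 123.99 / 374.64 = 0.3310.

Q̄_A / Q̄_B ≈ 0.331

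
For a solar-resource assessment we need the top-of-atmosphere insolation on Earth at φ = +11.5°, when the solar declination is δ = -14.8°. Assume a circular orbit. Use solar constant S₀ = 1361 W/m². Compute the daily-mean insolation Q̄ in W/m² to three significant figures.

cos H₀ = −tan(+11.5°) tan(-14.800°) = 0.0538, H₀ = 1.5170 rad.
Bracket: H₀ sin φ sin δ + cos φ cos δ sin H₀ = 1.5170×0.19937×-0.25545 + 0.97992×0.96682×0.99855 = -0.077259 + 0.946033 = 0.868774.
Q̄ = (S₀/π) × [bracket] = (1361/π) × 0.868774 = 376.4 W/m².

Q̄ ≈ 376 W/m²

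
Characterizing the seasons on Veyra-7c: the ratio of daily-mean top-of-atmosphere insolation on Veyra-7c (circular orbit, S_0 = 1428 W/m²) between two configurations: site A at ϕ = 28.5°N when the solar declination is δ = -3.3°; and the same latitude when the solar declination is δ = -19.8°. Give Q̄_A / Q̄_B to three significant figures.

Q̄_A / Q̄_B ≈ 1.42

— Configuration A (ϕ=+28.5°):
cos h₀ = −tan(+28.5°) tan(-3.300°) = 0.0313, h₀ = 1.5395 rad.
Bracket: h₀ sin ϕ sin δ + cos ϕ cos δ sin h₀ = 1.5395×0.47716×-0.05756 + 0.87882×0.99834×0.99951 = -0.042283 + 0.876931 = 0.834648.
Q̄ = (S_0/π) × [bracket] = (1428/π) × 0.834648 = 379.39 W/m².
— Configuration B (ϕ=+28.5°):
cos h₀ = −tan(+28.5°) tan(-19.800°) = 0.1955, h₀ = 1.3741 rad.
Bracket: h₀ sin ϕ sin δ + cos ϕ cos δ sin h₀ = 1.3741×0.47716×-0.33874 + 0.87882×0.94088×0.98071 = -0.222100 + 0.810914 = 0.588814.
Q̄ = (S_0/π) × [bracket] = (1428/π) × 0.588814 = 267.64 W/m².
Ratio Q̄_A / Q̄_B = 379.39 / 267.64 = 1.418.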